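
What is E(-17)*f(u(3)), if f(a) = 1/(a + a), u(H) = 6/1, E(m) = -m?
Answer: 17/12 ≈ 1.4167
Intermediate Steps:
u(H) = 6 (u(H) = 6*1 = 6)
f(a) = 1/(2*a)
E(-17)*f(u(3)) = (-1*(-17))*((1/2)/6) = 17*((1/2)*(1/6)) = 17*(1/12) = 17/12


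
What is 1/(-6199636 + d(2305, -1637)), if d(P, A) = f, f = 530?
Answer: -1/6199106 ≈ -1.6131e-7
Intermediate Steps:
d(P, A) = 530
1/(-6199636 + d(2305, -1637)) = 1/(-6199636 + 530) = 1/(-6199106) = -1/6199106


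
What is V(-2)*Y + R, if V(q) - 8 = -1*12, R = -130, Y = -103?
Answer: 282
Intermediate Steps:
V(q) = -4 (V(q) = 8 - 1*12 = 8 - 12 = -4)
V(-2)*Y + R = -4*(-103) - 130 = 412 - 130 = 282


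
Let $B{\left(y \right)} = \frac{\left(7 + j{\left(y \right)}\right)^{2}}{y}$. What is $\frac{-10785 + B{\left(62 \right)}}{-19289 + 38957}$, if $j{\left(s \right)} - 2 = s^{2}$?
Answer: $\frac{14176939}{1219416} \approx 11.626$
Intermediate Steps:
$j{\left(s \right)} = 2 + s^{2}$
$B{\left(y \right)} = \frac{\left(9 + y^{2}\right)^{2}}{y}$ ($B{\left(y \right)} = \frac{\left(7 + \left(2 + y^{2}\right)\right)^{2}}{y} = \frac{\left(9 + y^{2}\right)^{2}}{y}$)
$\frac{-10785 + B{\left(62 \right)}}{-19289 + 38957} = \frac{-10785 + \frac{\left(9 + 62^{2}\right)^{2}}{62}}{-19289 + 38957} = \frac{-10785 + \frac{\left(9 + 3844\right)^{2}}{62}}{19668} = \left(-10785 + \frac{3853^{2}}{62}\right) \frac{1}{19668} = \left(-10785 + \frac{1}{62} \cdot 14845609\right) \frac{1}{19668} = \left(-10785 + \frac{14845609}{62}\right) \frac{1}{19668} = \frac{14176939}{62} \cdot \frac{1}{19668} = \frac{14176939}{1219416}$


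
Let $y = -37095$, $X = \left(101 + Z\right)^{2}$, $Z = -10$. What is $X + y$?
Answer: $-28814$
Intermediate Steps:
$X = 8281$ ($X = \left(101 - 10\right)^{2} = 91^{2} = 8281$)
$X + y = 8281 - 37095 = -28814$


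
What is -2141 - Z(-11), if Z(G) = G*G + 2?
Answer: -2264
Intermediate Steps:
Z(G) = 2 + G² (Z(G) = G² + 2 = 2 + G²)
-2141 - Z(-11) = -2141 - (2 + (-11)²) = -2141 - (2 + 121) = -2141 - 1*123 = -2141 - 123 = -2264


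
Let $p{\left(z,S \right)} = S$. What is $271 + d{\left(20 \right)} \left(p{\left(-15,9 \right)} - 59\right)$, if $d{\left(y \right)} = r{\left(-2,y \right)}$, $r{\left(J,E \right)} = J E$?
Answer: $2271$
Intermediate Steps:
$r{\left(J,E \right)} = E J$
$d{\left(y \right)} = - 2 y$ ($d{\left(y \right)} = y \left(-2\right) = - 2 y$)
$271 + d{\left(20 \right)} \left(p{\left(-15,9 \right)} - 59\right) = 271 + \left(-2\right) 20 \left(9 - 59\right) = 271 - 40 \left(9 - 59\right) = 271 - -2000 = 271 + 2000 = 2271$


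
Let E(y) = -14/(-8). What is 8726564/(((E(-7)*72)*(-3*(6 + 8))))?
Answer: -311663/189 ≈ -1649.0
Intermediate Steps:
E(y) = 7/4 (E(y) = -14*(-⅛) = 7/4)
8726564/(((E(-7)*72)*(-3*(6 + 8)))) = 8726564/((((7/4)*72)*(-3*(6 + 8)))) = 8726564/((126*(-3*14))) = 8726564/((126*(-42))) = 8726564/(-5292) = 8726564*(-1/5292) = -311663/189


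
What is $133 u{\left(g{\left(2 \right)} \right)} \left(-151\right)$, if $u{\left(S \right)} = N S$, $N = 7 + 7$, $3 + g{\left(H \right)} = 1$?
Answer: $562324$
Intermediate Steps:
$g{\left(H \right)} = -2$ ($g{\left(H \right)} = -3 + 1 = -2$)
$N = 14$
$u{\left(S \right)} = 14 S$
$133 u{\left(g{\left(2 \right)} \right)} \left(-151\right) = 133 \cdot 14 \left(-2\right) \left(-151\right) = 133 \left(-28\right) \left(-151\right) = \left(-3724\right) \left(-151\right) = 562324$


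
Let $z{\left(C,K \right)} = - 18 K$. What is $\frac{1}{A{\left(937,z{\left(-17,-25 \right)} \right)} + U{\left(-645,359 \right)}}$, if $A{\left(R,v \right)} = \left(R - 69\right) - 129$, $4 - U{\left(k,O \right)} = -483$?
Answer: $\frac{1}{1226} \approx 0.00081566$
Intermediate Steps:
$U{\left(k,O \right)} = 487$ ($U{\left(k,O \right)} = 4 - -483 = 4 + 483 = 487$)
$A{\left(R,v \right)} = -198 + R$ ($A{\left(R,v \right)} = \left(-69 + R\right) - 129 = -198 + R$)
$\frac{1}{A{\left(937,z{\left(-17,-25 \right)} \right)} + U{\left(-645,359 \right)}} = \frac{1}{\left(-198 + 937\right) + 487} = \frac{1}{739 + 487} = \frac{1}{1226}$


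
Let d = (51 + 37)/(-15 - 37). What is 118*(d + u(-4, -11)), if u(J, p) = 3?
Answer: 2006/13 ≈ 154.31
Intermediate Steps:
d = -22/13 (d = 88/(-52) = 88*(-1/52) = -22/13 ≈ -1.6923)
118*(d + u(-4, -11)) = 118*(-22/13 + 3) = 118*(17/13) = 2006/13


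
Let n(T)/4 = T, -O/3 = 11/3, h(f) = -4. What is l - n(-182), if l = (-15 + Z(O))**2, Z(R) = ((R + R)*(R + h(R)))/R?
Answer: 2753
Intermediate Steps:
O = -11 (O = -33/3 = -3*11/3 = -11)
Z(R) = -8 + 2*R (Z(R) = ((R + R)*(R - 4))/R = ((2*R)*(-4 + R))/R = (2*R*(-4 + R))/R = -8 + 2*R)
n(T) = 4*T
l = 2025 (l = (-15 + (-8 + 2*(-11)))**2 = (-15 + (-8 - 22))**2 = (-15 - 30)**2 = (-45)**2 = 2025)
l - n(-182) = 2025 - 4*(-182) = 2025 - 1*(-728) = 2025 + 728 = 2753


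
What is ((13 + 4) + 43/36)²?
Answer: 429025/1296 ≈ 331.04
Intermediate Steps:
((13 + 4) + 43/36)² = (17 + 43*(1/36))² = (17 + 43/36)² = (655/36)² = 429025/1296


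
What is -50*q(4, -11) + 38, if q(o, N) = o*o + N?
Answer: -212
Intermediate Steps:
q(o, N) = N + o² (q(o, N) = o² + N = N + o²)
-50*q(4, -11) + 38 = -50*(-11 + 4²) + 38 = -50*(-11 + 16) + 38 = -50*5 + 38 = -250 + 38 = -212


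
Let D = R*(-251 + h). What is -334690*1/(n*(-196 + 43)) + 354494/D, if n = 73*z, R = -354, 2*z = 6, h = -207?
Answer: 11023664923/905426154 ≈ 12.175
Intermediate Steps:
z = 3 (z = (½)*6 = 3)
n = 219 (n = 73*3 = 219)
D = 162132 (D = -354*(-251 - 207) = -354*(-458) = 162132)
-334690*1/(n*(-196 + 43)) + 354494/D = -334690*1/(219*(-196 + 43)) + 354494/162132 = -334690/((-153*219)) + 354494*(1/162132) = -334690/(-33507) + 177247/81066 = -334690*(-1/33507) + 177247/81066 = 334690/33507 + 177247/81066 = 11023664923/905426154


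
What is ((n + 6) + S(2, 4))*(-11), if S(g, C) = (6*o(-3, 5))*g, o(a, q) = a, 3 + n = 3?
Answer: 330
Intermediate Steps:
n = 0 (n = -3 + 3 = 0)
S(g, C) = -18*g (S(g, C) = (6*(-3))*g = -18*g)
((n + 6) + S(2, 4))*(-11) = ((0 + 6) - 18*2)*(-11) = (6 - 36)*(-11) = -30*(-11) = 330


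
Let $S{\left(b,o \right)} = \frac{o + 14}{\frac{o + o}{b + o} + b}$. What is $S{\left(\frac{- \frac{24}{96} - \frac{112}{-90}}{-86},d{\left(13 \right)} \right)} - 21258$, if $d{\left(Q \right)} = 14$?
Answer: $- \frac{141715929763098}{6670890361} \approx -21244.0$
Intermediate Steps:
$S{\left(b,o \right)} = \frac{14 + o}{b + \frac{2 o}{b + o}}$ ($S{\left(b,o \right)} = \frac{14 + o}{\frac{2 o}{b + o} + b} = \frac{14 + o}{b + \frac{2 o}{b + o}}$)
$S{\left(\frac{- \frac{24}{96} - \frac{112}{-90}}{-86},d{\left(13 \right)} \right)} - 21258 = \frac{14^{2} + 14 \frac{- \frac{24}{96} - \frac{112}{-90}}{-86} + 14 \cdot 14 + \frac{- \frac{24}{96} - \frac{112}{-90}}{-86} \cdot 14}{\left(\frac{- \frac{24}{96} - \frac{112}{-90}}{-86}\right)^{2} + 2 \cdot 14 + \frac{- \frac{24}{96} - \frac{112}{-90}}{-86} \cdot 14} - 21258 = \frac{196 + 14 \left(\left(-24\right) \frac{1}{96} - - \frac{56}{45}\right) \left(- \frac{1}{86}\right) + 196 + \left(\left(-24\right) \frac{1}{96} - - \frac{56}{45}\right) \left(- \frac{1}{86}\right) 14}{\left(\left(\left(-24\right) \frac{1}{96} - - \frac{56}{45}\right) \left(- \frac{1}{86}\right)\right)^{2} + 28 + \left(\left(-24\right) \frac{1}{96} - - \frac{56}{45}\right) \left(- \frac{1}{86}\right) 14} - 21258 = \frac{196 + 14 \left(- \frac{1}{4} + \frac{56}{45}\right) \left(- \frac{1}{86}\right) + 196 + \left(- \frac{1}{4} + \frac{56}{45}\right) \left(- \frac{1}{86}\right) 14}{\left(\left(- \frac{1}{4} + \frac{56}{45}\right) \left(- \frac{1}{86}\right)\right)^{2} + 28 + \left(- \frac{1}{4} + \frac{56}{45}\right) \left(- \frac{1}{86}\right) 14} - 21258 = \frac{196 + 14 \cdot \frac{179}{180} \left(- \frac{1}{86}\right) + 196 + \frac{179}{180} \left(- \frac{1}{86}\right) 14}{\left(\frac{179}{180} \left(- \frac{1}{86}\right)\right)^{2} + 28 + \frac{179}{180} \left(- \frac{1}{86}\right) 14} - 21258 = \frac{196 + 14 \left(- \frac{179}{15480}\right) + 196 - \frac{1253}{7740}}{\left(- \frac{179}{15480}\right)^{2} + 28 - \frac{1253}{7740}} - 21258 = \frac{196 - \frac{1253}{7740} + 196 - \frac{1253}{7740}}{\frac{32041}{239630400} + 28 - \frac{1253}{7740}} - 21258 = \frac{1}{\frac{6670890361}{239630400}} \cdot \frac{1515787}{3870} - 21258 = \frac{239630400}{6670890361} \cdot \frac{1515787}{3870} - 21258 = \frac{93857531040}{6670890361} - 21258 = - \frac{141715929763098}{6670890361}$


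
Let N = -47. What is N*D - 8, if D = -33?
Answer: 1543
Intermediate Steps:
N*D - 8 = -47*(-33) - 8 = 1551 - 8 = 1543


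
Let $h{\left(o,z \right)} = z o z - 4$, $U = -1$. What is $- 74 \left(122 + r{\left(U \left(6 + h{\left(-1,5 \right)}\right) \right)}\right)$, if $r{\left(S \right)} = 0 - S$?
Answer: $-7326$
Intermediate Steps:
$h{\left(o,z \right)} = -4 + o z^{2}$ ($h{\left(o,z \right)} = o z z - 4 = o z^{2} - 4 = -4 + o z^{2}$)
$r{\left(S \right)} = - S$
$- 74 \left(122 + r{\left(U \left(6 + h{\left(-1,5 \right)}\right) \right)}\right) = - 74 \left(122 - - (6 - 29)\right) = - 74 \left(122 - \left(-1\right) \left(-23\right)\right) = - 74 \left(122 - 23\right) = \left(-74\right) 99 = -7326$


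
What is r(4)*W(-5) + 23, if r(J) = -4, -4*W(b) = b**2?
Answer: 48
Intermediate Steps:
W(b) = -b**2/4
r(4)*W(-5) + 23 = -(-1)*(-5)**2 + 23 = -(-1)*25 + 23 = -4*(-25/4) + 23 = 25 + 23 = 48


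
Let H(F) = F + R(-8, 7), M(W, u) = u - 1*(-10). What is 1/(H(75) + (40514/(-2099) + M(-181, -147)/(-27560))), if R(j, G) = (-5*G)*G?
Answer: -57848440/10950513077 ≈ -0.0052827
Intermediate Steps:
M(W, u) = 10 + u (M(W, u) = u + 10 = 10 + u)
R(j, G) = -5*G²
H(F) = -245 + F (H(F) = F - 5*7² = F - 5*49 = F - 245 = -245 + F)
1/(H(75) + (40514/(-2099) + M(-181, -147)/(-27560))) = 1/((-245 + 75) + (40514/(-2099) + (10 - 147)/(-27560))) = 1/(-170 + (40514*(-1/2099) - 137*(-1/27560))) = 1/(-170 + (-40514/2099 + 137/27560)) = 1/(-170 - 1116278277/57848440) = 1/(-10950513077/57848440) = -57848440/10950513077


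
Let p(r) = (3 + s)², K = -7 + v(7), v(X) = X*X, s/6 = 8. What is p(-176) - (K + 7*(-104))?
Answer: 3287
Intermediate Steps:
s = 48 (s = 6*8 = 48)
v(X) = X²
K = 42 (K = -7 + 7² = -7 + 49 = 42)
p(r) = 2601 (p(r) = (3 + 48)² = 51² = 2601)
p(-176) - (K + 7*(-104)) = 2601 - (42 + 7*(-104)) = 2601 - (42 - 728) = 2601 - 1*(-686) = 2601 + 686 = 3287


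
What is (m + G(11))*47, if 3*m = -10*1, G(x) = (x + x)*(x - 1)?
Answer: 30550/3 ≈ 10183.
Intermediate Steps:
G(x) = 2*x*(-1 + x) (G(x) = (2*x)*(-1 + x) = 2*x*(-1 + x))
m = -10/3 (m = (-10*1)/3 = (⅓)*(-10) = -10/3 ≈ -3.3333)
(m + G(11))*47 = (-10/3 + 2*11*(-1 + 11))*47 = (-10/3 + 2*11*10)*47 = (-10/3 + 220)*47 = (650/3)*47 = 30550/3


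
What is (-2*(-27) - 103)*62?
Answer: -3038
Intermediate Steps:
(-2*(-27) - 103)*62 = (54 - 103)*62 = -49*62 = -3038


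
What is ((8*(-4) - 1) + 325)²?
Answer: 85264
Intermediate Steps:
((8*(-4) - 1) + 325)² = ((-32 - 1) + 325)² = (-33 + 325)² = 292² = 85264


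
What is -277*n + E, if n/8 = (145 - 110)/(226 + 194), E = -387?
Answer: -1715/3 ≈ -571.67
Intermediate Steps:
n = ⅔ (n = 8*((145 - 110)/(226 + 194)) = 8*(35/420) = 8*(35*(1/420)) = 8*(1/12) = ⅔ ≈ 0.66667)
-277*n + E = -277*⅔ - 387 = -554/3 - 387 = -1715/3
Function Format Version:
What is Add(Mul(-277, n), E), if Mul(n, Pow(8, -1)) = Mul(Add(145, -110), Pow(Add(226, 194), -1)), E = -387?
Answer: Rational(-1715, 3) ≈ -571.67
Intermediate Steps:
n = Rational(2, 3) (n = Mul(8, Mul(Add(145, -110), Pow(Add(226, 194), -1))) = Mul(8, Mul(35, Pow(420, -1))) = Mul(8, Mul(35, Rational(1, 420))) = Mul(8, Rational(1, 12)) = Rational(2, 3) ≈ 0.66667)
Add(Mul(-277, n), E) = Add(Mul(-277, Rational(2, 3)), -387) = Add(Rational(-554, 3), -387) = Rational(-1715, 3)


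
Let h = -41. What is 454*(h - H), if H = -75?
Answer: 15436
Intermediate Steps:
454*(h - H) = 454*(-41 - 1*(-75)) = 454*(-41 + 75) = 454*34 = 15436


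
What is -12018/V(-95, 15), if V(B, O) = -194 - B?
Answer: 4006/33 ≈ 121.39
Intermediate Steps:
-12018/V(-95, 15) = -12018/(-194 - 1*(-95)) = -12018/(-194 + 95) = -12018/(-99) = -12018*(-1/99) = 4006/33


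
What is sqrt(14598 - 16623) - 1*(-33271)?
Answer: 33271 + 45*I ≈ 33271.0 + 45.0*I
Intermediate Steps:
sqrt(14598 - 16623) - 1*(-33271) = sqrt(-2025) + 33271 = 45*I + 33271 = 33271 + 45*I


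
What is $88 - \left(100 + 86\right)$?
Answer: $-98$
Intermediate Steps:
$88 - \left(100 + 86\right) = 88 - 186 = -98$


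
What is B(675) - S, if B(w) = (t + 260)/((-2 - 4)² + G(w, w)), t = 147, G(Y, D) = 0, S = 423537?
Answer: -15246925/36 ≈ -4.2353e+5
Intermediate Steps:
B(w) = 407/36 (B(w) = (147 + 260)/((-2 - 4)² + 0) = 407/((-6)² + 0) = 407/(36 + 0) = 407/36)
B(675) - S = 407/36 - 1*423537 = 407/36 - 423537 = -15246925/36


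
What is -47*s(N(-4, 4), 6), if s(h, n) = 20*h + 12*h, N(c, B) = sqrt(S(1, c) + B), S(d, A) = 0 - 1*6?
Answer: -1504*I*sqrt(2) ≈ -2127.0*I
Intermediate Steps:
S(d, A) = -6 (S(d, A) = 0 - 6 = -6)
N(c, B) = sqrt(-6 + B)
s(h, n) = 32*h
-47*s(N(-4, 4), 6) = -1504*sqrt(-6 + 4) = -1504*sqrt(-2) = -1504*I*sqrt(2)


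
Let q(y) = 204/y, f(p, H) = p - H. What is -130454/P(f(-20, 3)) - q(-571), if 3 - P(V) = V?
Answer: -37241965/7423 ≈ -5017.1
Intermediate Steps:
P(V) = 3 - V
-130454/P(f(-20, 3)) - q(-571) = -130454/(3 - (-20 - 1*3)) - 204/(-571) = -130454/(3 - (-20 - 3)) - 204*(-1)/571 = -130454/(3 - 1*(-23)) - 1*(-204/571) = -130454/(3 + 23) + 204/571 = -130454/26 + 204/571 = -130454*1/26 + 204/571 = -65227/13 + 204/571 = -37241965/7423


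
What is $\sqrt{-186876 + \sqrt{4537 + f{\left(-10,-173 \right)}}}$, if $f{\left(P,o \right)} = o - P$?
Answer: $3 \sqrt{-20764 + 3 \sqrt{6}} \approx 432.21 i$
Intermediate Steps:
$\sqrt{-186876 + \sqrt{4537 + f{\left(-10,-173 \right)}}} = \sqrt{-186876 + \sqrt{4537 - 163}} = \sqrt{-186876 + \sqrt{4374}} = \sqrt{-186876 + 27 \sqrt{6}}$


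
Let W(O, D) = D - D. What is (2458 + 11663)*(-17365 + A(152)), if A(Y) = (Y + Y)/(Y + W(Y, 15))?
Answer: -245182923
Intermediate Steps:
W(O, D) = 0
A(Y) = 2 (A(Y) = (Y + Y)/(Y + 0) = (2*Y)/Y = 2)
(2458 + 11663)*(-17365 + A(152)) = (2458 + 11663)*(-17365 + 2) = 14121*(-17363) = -245182923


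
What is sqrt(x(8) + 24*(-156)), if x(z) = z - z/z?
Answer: I*sqrt(3737) ≈ 61.131*I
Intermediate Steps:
x(z) = -1 + z (x(z) = z - 1*1 = z - 1 = -1 + z)
sqrt(x(8) + 24*(-156)) = sqrt((-1 + 8) + 24*(-156)) = sqrt(7 - 3744) = sqrt(-3737) = I*sqrt(3737)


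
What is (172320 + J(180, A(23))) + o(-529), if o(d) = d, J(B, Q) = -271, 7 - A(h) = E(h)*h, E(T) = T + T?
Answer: 171520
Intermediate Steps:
E(T) = 2*T
A(h) = 7 - 2*h² (A(h) = 7 - 2*h*h = 7 - 2*h²)
(172320 + J(180, A(23))) + o(-529) = (172320 - 271) - 529 = 172049 - 529 = 171520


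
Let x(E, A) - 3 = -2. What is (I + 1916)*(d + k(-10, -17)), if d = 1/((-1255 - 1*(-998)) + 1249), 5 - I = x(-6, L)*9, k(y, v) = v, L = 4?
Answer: -4030257/124 ≈ -32502.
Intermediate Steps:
x(E, A) = 1 (x(E, A) = 3 - 2 = 1)
I = -4 (I = 5 - 9 = -4)
d = 1/992 (d = 1/((-1255 + 998) + 1249) = 1/(-257 + 1249) = 1/992 ≈ 0.0010081)
(I + 1916)*(d + k(-10, -17)) = (-4 + 1916)*(1/992 - 17) = 1912*(-16863/992) = -4030257/124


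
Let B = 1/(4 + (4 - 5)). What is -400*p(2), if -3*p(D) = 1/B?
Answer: 400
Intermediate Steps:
B = ⅓ (B = 1/(4 - 1) = 1/3 = ⅓ ≈ 0.33333)
p(D) = -1 (p(D) = -1/(3*⅓) = -⅓*3 = -1)
-400*p(2) = -400*(-1) = 400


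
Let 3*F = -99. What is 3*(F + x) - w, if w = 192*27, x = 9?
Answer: -5256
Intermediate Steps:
F = -33 (F = (⅓)*(-99) = -33)
w = 5184
3*(F + x) - w = 3*(-33 + 9) - 1*5184 = 3*(-24) - 5184 = -72 - 5184 = -5256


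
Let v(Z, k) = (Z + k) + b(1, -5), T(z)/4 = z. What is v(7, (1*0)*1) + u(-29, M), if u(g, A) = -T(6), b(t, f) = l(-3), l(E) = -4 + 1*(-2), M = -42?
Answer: -23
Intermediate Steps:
T(z) = 4*z
l(E) = -6 (l(E) = -4 - 2 = -6)
b(t, f) = -6
v(Z, k) = -6 + Z + k (v(Z, k) = (Z + k) - 6 = -6 + Z + k)
u(g, A) = -24 (u(g, A) = -4*6 = -1*24 = -24)
v(7, (1*0)*1) + u(-29, M) = (-6 + 7 + (1*0)*1) - 24 = (-6 + 7 + 0*1) - 24 = (-6 + 7 + 0) - 24 = 1 - 24 = -23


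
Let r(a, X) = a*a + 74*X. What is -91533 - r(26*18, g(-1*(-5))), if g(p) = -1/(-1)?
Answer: -310631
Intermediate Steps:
g(p) = 1 (g(p) = -1*(-1) = 1)
r(a, X) = a² + 74*X
-91533 - r(26*18, g(-1*(-5))) = -91533 - ((26*18)² + 74*1) = -91533 - (468² + 74) = -91533 - (219024 + 74) = -91533 - 1*219098 = -91533 - 219098 = -310631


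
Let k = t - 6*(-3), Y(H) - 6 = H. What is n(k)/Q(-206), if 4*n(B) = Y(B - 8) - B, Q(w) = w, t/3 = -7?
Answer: 1/412 ≈ 0.0024272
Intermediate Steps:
t = -21 (t = 3*(-7) = -21)
Y(H) = 6 + H
k = -3 (k = -21 - 6*(-3) = -21 + 18 = -3)
n(B) = -½ (n(B) = ((6 + (B - 8)) - B)/4 = ((6 + (-8 + B)) - B)/4 = ((-2 + B) - B)/4 = (¼)*(-2) = -½)
n(k)/Q(-206) = -½/(-206) = -½*(-1/206) = 1/412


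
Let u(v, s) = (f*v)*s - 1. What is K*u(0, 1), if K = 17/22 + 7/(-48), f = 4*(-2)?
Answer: -331/528 ≈ -0.62689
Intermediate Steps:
f = -8
K = 331/528 (K = 17*(1/22) + 7*(-1/48) = 17/22 - 7/48 = 331/528 ≈ 0.62689)
u(v, s) = -1 - 8*s*v (u(v, s) = (-8*v)*s - 1 = -8*s*v - 1 = -1 - 8*s*v)
K*u(0, 1) = 331*(-1 - 8*1*0)/528 = 331*(-1 + 0)/528 = (331/528)*(-1) = -331/528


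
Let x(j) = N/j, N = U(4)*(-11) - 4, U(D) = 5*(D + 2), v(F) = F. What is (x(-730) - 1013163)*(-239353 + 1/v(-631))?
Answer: 765098528720384/3155 ≈ 2.4250e+11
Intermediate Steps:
U(D) = 10 + 5*D (U(D) = 5*(2 + D) = 10 + 5*D)
N = -334 (N = (10 + 5*4)*(-11) - 4 = (10 + 20)*(-11) - 4 = 30*(-11) - 4 = -330 - 4 = -334)
x(j) = -334/j
(x(-730) - 1013163)*(-239353 + 1/v(-631)) = (-334/(-730) - 1013163)*(-239353 + 1/(-631)) = (-334*(-1/730) - 1013163)*(-239353 - 1/631) = (167/365 - 1013163)*(-151031744/631) = -369804328/365*(-151031744/631) = 765098528720384/3155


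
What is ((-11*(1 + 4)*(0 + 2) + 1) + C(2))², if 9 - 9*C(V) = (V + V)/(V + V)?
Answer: 946729/81 ≈ 11688.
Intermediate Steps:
C(V) = 8/9 (C(V) = 1 - (V + V)/(9*(V + V)) = 1 - 2*V/(9*(2*V)) = 1 - 2*V*1/(2*V)/9 = 1 - ⅑*1 = 1 - ⅑ = 8/9)
((-11*(1 + 4)*(0 + 2) + 1) + C(2))² = ((-11*(1 + 4)*(0 + 2) + 1) + 8/9)² = ((-55*2 + 1) + 8/9)² = ((-11*10 + 1) + 8/9)² = ((-110 + 1) + 8/9)² = (-109 + 8/9)² = (-973/9)² = 946729/81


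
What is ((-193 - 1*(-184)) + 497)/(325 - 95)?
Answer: 244/115 ≈ 2.1217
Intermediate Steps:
((-193 - 1*(-184)) + 497)/(325 - 95) = ((-193 + 184) + 497)/230 = (-9 + 497)*(1/230) = 488*(1/230) = 244/115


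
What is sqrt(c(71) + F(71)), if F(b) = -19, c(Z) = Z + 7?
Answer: sqrt(59) ≈ 7.6811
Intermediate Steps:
c(Z) = 7 + Z
sqrt(c(71) + F(71)) = sqrt((7 + 71) - 19) = sqrt(78 - 19) = sqrt(59)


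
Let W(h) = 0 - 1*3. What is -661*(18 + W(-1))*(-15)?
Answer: 148725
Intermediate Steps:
W(h) = -3 (W(h) = 0 - 3 = -3)
-661*(18 + W(-1))*(-15) = -661*(18 - 3)*(-15) = -9915*(-15) = -661*(-225) = 148725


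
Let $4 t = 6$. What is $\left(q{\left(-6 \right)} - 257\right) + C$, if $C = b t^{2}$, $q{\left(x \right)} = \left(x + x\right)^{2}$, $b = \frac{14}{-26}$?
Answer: $- \frac{5939}{52} \approx -114.21$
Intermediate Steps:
$t = \frac{3}{2}$ ($t = \frac{1}{4} \cdot 6 = \frac{3}{2} \approx 1.5$)
$b = - \frac{7}{13}$ ($b = 14 \left(- \frac{1}{26}\right) = - \frac{7}{13} \approx -0.53846$)
$q{\left(x \right)} = 4 x^{2}$ ($q{\left(x \right)} = \left(2 x\right)^{2} = 4 x^{2}$)
$C = - \frac{63}{52}$ ($C = - \frac{7 \left(\frac{3}{2}\right)^{2}}{13} = \left(- \frac{7}{13}\right) \frac{9}{4} = - \frac{63}{52} \approx -1.2115$)
$\left(q{\left(-6 \right)} - 257\right) + C = \left(4 \left(-6\right)^{2} - 257\right) - \frac{63}{52} = \left(4 \cdot 36 - 257\right) - \frac{63}{52} = \left(144 - 257\right) - \frac{63}{52} = -113 - \frac{63}{52} = - \frac{5939}{52}$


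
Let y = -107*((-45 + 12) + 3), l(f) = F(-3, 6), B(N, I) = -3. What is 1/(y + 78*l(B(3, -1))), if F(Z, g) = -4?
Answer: 1/2898 ≈ 0.00034507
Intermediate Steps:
l(f) = -4
y = 3210 (y = -107*(-33 + 3) = -107*(-30) = 3210)
1/(y + 78*l(B(3, -1))) = 1/(3210 + 78*(-4)) = 1/(3210 - 312) = 1/2898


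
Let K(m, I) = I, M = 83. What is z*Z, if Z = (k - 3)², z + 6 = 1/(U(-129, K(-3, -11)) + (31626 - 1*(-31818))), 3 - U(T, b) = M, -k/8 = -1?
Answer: -9504575/63364 ≈ -150.00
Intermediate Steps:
k = 8 (k = -8*(-1) = 8)
U(T, b) = -80 (U(T, b) = 3 - 1*83 = 3 - 83 = -80)
z = -380183/63364 (z = -6 + 1/(-80 + (31626 - 1*(-31818))) = -6 + 1/(-80 + (31626 + 31818)) = -6 + 1/(-80 + 63444) = -6 + 1/63364 = -380183/63364 ≈ -6.0000)
Z = 25 (Z = (8 - 3)² = 5² = 25)
z*Z = -380183/63364*25 = -9504575/63364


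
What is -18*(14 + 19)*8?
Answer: -4752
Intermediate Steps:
-18*(14 + 19)*8 = -18*33*8 = -594*8 = -4752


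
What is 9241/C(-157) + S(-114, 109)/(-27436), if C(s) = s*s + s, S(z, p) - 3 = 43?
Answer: 63102361/167990628 ≈ 0.37563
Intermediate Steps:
S(z, p) = 46 (S(z, p) = 3 + 43 = 46)
C(s) = s + s² (C(s) = s² + s = s + s²)
9241/C(-157) + S(-114, 109)/(-27436) = 9241/((-157*(1 - 157))) + 46/(-27436) = 9241/((-157*(-156))) + 46*(-1/27436) = 9241/24492 - 23/13718 = 63102361/167990628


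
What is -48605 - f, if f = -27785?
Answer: -20820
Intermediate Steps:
-48605 - f = -48605 - 1*(-27785) = -48605 + 27785 = -20820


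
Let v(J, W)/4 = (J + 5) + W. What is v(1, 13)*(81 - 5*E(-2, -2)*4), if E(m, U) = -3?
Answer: 10716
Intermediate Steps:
v(J, W) = 20 + 4*J + 4*W (v(J, W) = 4*((J + 5) + W) = 4*((5 + J) + W) = 4*(5 + J + W) = 20 + 4*J + 4*W)
v(1, 13)*(81 - 5*E(-2, -2)*4) = (20 + 4*1 + 4*13)*(81 - 5*(-3)*4) = (20 + 4 + 52)*(81 + 15*4) = 76*(81 + 60) = 76*141 = 10716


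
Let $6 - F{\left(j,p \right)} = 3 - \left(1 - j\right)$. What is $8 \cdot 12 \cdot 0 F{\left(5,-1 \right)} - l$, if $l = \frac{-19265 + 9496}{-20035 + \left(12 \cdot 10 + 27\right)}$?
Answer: $- \frac{9769}{19888} \approx -0.4912$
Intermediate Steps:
$F{\left(j,p \right)} = 4 - j$ ($F{\left(j,p \right)} = 6 - \left(3 - \left(1 - j\right)\right) = 6 - \left(3 + \left(-1 + j\right)\right) = 6 - \left(2 + j\right) = 4 - j$)
$l = \frac{9769}{19888}$ ($l = - \frac{9769}{-20035 + \left(120 + 27\right)} = - \frac{9769}{-20035 + 147} = - \frac{9769}{-19888} = \left(-9769\right) \left(- \frac{1}{19888}\right) = \frac{9769}{19888} \approx 0.4912$)
$8 \cdot 12 \cdot 0 F{\left(5,-1 \right)} - l = 8 \cdot 12 \cdot 0 \left(4 - 5\right) - \frac{9769}{19888} = 8 \cdot 0 \left(4 - 5\right) - \frac{9769}{19888} = 8 \cdot 0 \left(-1\right) - \frac{9769}{19888} = 8 \cdot 0 - \frac{9769}{19888} = 0 - \frac{9769}{19888} = - \frac{9769}{19888}$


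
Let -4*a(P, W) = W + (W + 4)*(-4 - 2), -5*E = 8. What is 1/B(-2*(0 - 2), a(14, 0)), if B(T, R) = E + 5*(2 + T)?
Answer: 5/142 ≈ 0.035211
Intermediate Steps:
E = -8/5 (E = -⅕*8 = -8/5 ≈ -1.6000)
a(P, W) = 6 + 5*W/4 (a(P, W) = -(W + (W + 4)*(-4 - 2))/4 = -(W + (4 + W)*(-6))/4 = -(W + (-24 - 6*W))/4 = -(-24 - 5*W)/4 = 6 + 5*W/4)
B(T, R) = 42/5 + 5*T (B(T, R) = -8/5 + 5*(2 + T) = -8/5 + (10 + 5*T) = 42/5 + 5*T)
1/B(-2*(0 - 2), a(14, 0)) = 1/(42/5 + 5*(-2*(0 - 2))) = 1/(42/5 + 5*(-2*(-2))) = 1/(42/5 + 5*4) = 1/(42/5 + 20) = 1/(142/5) = 5/142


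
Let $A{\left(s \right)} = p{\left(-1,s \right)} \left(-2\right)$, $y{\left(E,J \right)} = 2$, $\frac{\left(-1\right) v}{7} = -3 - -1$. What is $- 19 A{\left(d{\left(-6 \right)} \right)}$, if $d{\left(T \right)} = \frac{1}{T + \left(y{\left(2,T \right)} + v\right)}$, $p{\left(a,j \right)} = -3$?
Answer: $-114$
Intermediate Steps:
$v = 14$ ($v = - 7 \left(-3 - -1\right) = - 7 \left(-3 + 1\right) = \left(-7\right) \left(-2\right) = 14$)
$d{\left(T \right)} = \frac{1}{16 + T}$ ($d{\left(T \right)} = \frac{1}{T + \left(2 + 14\right)} = \frac{1}{T + 16} = \frac{1}{16 + T}$)
$A{\left(s \right)} = 6$ ($A{\left(s \right)} = \left(-3\right) \left(-2\right) = 6$)
$- 19 A{\left(d{\left(-6 \right)} \right)} = \left(-19\right) 6 = -114$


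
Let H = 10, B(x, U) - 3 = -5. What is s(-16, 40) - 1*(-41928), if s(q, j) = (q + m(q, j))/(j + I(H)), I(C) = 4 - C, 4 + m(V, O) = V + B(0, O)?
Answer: 712757/17 ≈ 41927.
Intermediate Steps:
B(x, U) = -2 (B(x, U) = 3 - 5 = -2)
m(V, O) = -6 + V (m(V, O) = -4 + (V - 2) = -4 + (-2 + V) = -6 + V)
s(q, j) = (-6 + 2*q)/(-6 + j) (s(q, j) = (q + (-6 + q))/(j + (4 - 1*10)) = (-6 + 2*q)/(j + (4 - 10)) = (-6 + 2*q)/(j - 6) = (-6 + 2*q)/(-6 + j))
s(-16, 40) - 1*(-41928) = 2*(-3 - 16)/(-6 + 40) - 1*(-41928) = 2*(-19)/34 + 41928 = 2*(1/34)*(-19) + 41928 = -19/17 + 41928 = 712757/17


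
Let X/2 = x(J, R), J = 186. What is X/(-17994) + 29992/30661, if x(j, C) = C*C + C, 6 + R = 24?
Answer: 86450654/91952339 ≈ 0.94017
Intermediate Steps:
R = 18 (R = -6 + 24 = 18)
x(j, C) = C + C**2 (x(j, C) = C**2 + C = C + C**2)
X = 684 (X = 2*(18*(1 + 18)) = 2*(18*19) = 2*342 = 684)
X/(-17994) + 29992/30661 = 684/(-17994) + 29992/30661 = 684*(-1/17994) + 29992*(1/30661) = -114/2999 + 29992/30661 = 86450654/91952339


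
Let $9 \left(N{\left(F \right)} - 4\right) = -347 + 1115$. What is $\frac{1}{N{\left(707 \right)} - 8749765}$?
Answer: $- \frac{3}{26249027} \approx -1.1429 \cdot 10^{-7}$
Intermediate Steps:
$N{\left(F \right)} = \frac{268}{3}$ ($N{\left(F \right)} = 4 + \frac{-347 + 1115}{9} = 4 + \frac{1}{9} \cdot 768 = 4 + \frac{256}{3} = \frac{268}{3}$)
$\frac{1}{N{\left(707 \right)} - 8749765} = \frac{1}{\frac{268}{3} - 8749765} = \frac{1}{- \frac{26249027}{3}} = - \frac{3}{26249027}$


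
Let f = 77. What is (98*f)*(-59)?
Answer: -445214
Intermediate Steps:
(98*f)*(-59) = (98*77)*(-59) = 7546*(-59) = -445214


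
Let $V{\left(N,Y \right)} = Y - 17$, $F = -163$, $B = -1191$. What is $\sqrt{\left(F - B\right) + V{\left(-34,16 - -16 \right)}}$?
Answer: $\sqrt{1043} \approx 32.296$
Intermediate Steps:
$V{\left(N,Y \right)} = -17 + Y$ ($V{\left(N,Y \right)} = Y - 17 = -17 + Y$)
$\sqrt{\left(F - B\right) + V{\left(-34,16 - -16 \right)}} = \sqrt{\left(-163 - -1191\right) + \left(-17 + \left(16 - -16\right)\right)} = \sqrt{\left(-163 + 1191\right) + \left(-17 + \left(16 + 16\right)\right)} = \sqrt{1028 + \left(-17 + 32\right)} = \sqrt{1028 + 15} = \sqrt{1043}$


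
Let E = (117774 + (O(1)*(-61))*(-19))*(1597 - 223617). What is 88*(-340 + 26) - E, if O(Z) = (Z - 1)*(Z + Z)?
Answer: 26148155848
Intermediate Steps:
O(Z) = 2*Z*(-1 + Z) (O(Z) = (-1 + Z)*(2*Z) = 2*Z*(-1 + Z))
E = -26148183480 (E = (117774 + ((2*1*(-1 + 1))*(-61))*(-19))*(1597 - 223617) = (117774 + ((2*1*0)*(-61))*(-19))*(-222020) = (117774 + (0*(-61))*(-19))*(-222020) = (117774 + 0*(-19))*(-222020) = (117774 + 0)*(-222020) = 117774*(-222020) = -26148183480)
88*(-340 + 26) - E = 88*(-340 + 26) - 1*(-26148183480) = 88*(-314) + 26148183480 = -27632 + 26148183480 = 26148155848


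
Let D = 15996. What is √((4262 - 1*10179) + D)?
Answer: √10079 ≈ 100.39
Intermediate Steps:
√((4262 - 1*10179) + D) = √((4262 - 1*10179) + 15996) = √((4262 - 10179) + 15996) = √(-5917 + 15996) = √10079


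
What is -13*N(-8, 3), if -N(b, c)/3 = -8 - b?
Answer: 0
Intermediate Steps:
N(b, c) = 24 + 3*b (N(b, c) = -3*(-8 - b) = 24 + 3*b)
-13*N(-8, 3) = -13*(24 + 3*(-8)) = -13*(24 - 24) = -13*0 = 0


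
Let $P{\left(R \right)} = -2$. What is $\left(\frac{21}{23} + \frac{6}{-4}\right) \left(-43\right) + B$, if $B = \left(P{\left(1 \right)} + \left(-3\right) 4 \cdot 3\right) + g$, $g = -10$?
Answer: $- \frac{1047}{46} \approx -22.761$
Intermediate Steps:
$B = -48$ ($B = \left(-2 + \left(-3\right) 4 \cdot 3\right) - 10 = \left(-2 - 36\right) - 10 = -38 - 10 = -48$)
$\left(\frac{21}{23} + \frac{6}{-4}\right) \left(-43\right) + B = \left(\frac{21}{23} + \frac{6}{-4}\right) \left(-43\right) - 48 = \left(21 \cdot \frac{1}{23} + 6 \left(- \frac{1}{4}\right)\right) \left(-43\right) - 48 = \left(\frac{21}{23} - \frac{3}{2}\right) \left(-43\right) - 48 = \left(- \frac{27}{46}\right) \left(-43\right) - 48 = \frac{1161}{46} - 48 = - \frac{1047}{46}$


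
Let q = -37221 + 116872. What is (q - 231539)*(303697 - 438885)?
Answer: 20533434944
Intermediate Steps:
q = 79651
(q - 231539)*(303697 - 438885) = (79651 - 231539)*(303697 - 438885) = -151888*(-135188) = 20533434944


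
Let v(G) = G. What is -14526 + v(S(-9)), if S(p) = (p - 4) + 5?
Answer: -14534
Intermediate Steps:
S(p) = 1 + p (S(p) = (-4 + p) + 5 = 1 + p)
-14526 + v(S(-9)) = -14526 + (1 - 9) = -14526 - 8 = -14534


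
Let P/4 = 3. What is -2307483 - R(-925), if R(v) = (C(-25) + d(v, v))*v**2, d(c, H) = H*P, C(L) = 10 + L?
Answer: 9507964392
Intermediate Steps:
P = 12 (P = 4*3 = 12)
d(c, H) = 12*H (d(c, H) = H*12 = 12*H)
R(v) = v**2*(-15 + 12*v) (R(v) = ((10 - 25) + 12*v)*v**2 = (-15 + 12*v)*v**2 = v**2*(-15 + 12*v))
-2307483 - R(-925) = -2307483 - (-925)**2*(-15 + 12*(-925)) = -2307483 - 855625*(-15 - 11100) = -2307483 - 855625*(-11115) = -2307483 - 1*(-9510271875) = -2307483 + 9510271875 = 9507964392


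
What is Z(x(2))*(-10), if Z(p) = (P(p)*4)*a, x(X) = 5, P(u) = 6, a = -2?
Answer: 480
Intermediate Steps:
Z(p) = -48 (Z(p) = (6*4)*(-2) = 24*(-2) = -48)
Z(x(2))*(-10) = -48*(-10) = 480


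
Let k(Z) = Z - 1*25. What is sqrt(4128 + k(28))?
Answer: 9*sqrt(51) ≈ 64.273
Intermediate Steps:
k(Z) = -25 + Z (k(Z) = Z - 25 = -25 + Z)
sqrt(4128 + k(28)) = sqrt(4128 + (-25 + 28)) = sqrt(4128 + 3) = sqrt(4131) = 9*sqrt(51)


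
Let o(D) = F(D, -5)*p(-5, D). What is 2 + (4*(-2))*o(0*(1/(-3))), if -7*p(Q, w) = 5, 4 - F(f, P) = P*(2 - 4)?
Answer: -226/7 ≈ -32.286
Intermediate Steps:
F(f, P) = 4 + 2*P (F(f, P) = 4 - P*(2 - 4) = 4 - P*(-2) = 4 - (-2)*P = 4 + 2*P)
p(Q, w) = -5/7 (p(Q, w) = -⅐*5 = -5/7)
o(D) = 30/7 (o(D) = (4 + 2*(-5))*(-5/7) = (4 - 10)*(-5/7) = -6*(-5/7) = 30/7)
2 + (4*(-2))*o(0*(1/(-3))) = 2 + (4*(-2))*(30/7) = 2 - 8*30/7 = 2 - 240/7 = -226/7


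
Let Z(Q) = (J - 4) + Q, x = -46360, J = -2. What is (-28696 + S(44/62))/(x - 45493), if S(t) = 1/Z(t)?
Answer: 4706175/15063892 ≈ 0.31241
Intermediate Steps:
Z(Q) = -6 + Q (Z(Q) = (-2 - 4) + Q = -6 + Q)
S(t) = 1/(-6 + t)
(-28696 + S(44/62))/(x - 45493) = (-28696 + 1/(-6 + 44/62))/(-46360 - 45493) = (-28696 + 1/(-6 + 44*(1/62)))/(-91853) = (-28696 + 1/(-6 + 22/31))*(-1/91853) = (-28696 + 1/(-164/31))*(-1/91853) = (-28696 - 31/164)*(-1/91853) = -4706175/164*(-1/91853) = 4706175/15063892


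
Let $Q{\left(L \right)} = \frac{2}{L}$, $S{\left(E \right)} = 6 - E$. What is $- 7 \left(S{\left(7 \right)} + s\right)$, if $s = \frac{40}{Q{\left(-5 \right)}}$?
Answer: $707$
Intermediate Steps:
$s = -100$ ($s = \frac{40}{2 \frac{1}{-5}} = \frac{40}{2 \left(- \frac{1}{5}\right)} = \frac{40}{- \frac{2}{5}} = 40 \left(- \frac{5}{2}\right) = -100$)
$- 7 \left(S{\left(7 \right)} + s\right) = - 7 \left(\left(6 - 7\right) - 100\right) = - 7 \left(-1 - 100\right) = \left(-7\right) \left(-101\right) = 707$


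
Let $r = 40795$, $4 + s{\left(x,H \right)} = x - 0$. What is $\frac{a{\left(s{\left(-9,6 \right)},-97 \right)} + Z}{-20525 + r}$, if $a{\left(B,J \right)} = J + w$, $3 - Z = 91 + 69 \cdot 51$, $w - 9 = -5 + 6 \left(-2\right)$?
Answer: $- \frac{1856}{10135} \approx -0.18313$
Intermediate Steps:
$s{\left(x,H \right)} = -4 + x$ ($s{\left(x,H \right)} = -4 + \left(x - 0\right) = -4 + \left(x + 0\right) = -4 + x$)
$w = -8$ ($w = 9 + \left(-5 + 6 \left(-2\right)\right) = 9 - 17 = -8$)
$Z = -3607$ ($Z = 3 - \left(91 + 69 \cdot 51\right) = 3 - \left(91 + 3519\right) = 3 - 3610 = -3607$)
$a{\left(B,J \right)} = -8 + J$ ($a{\left(B,J \right)} = J - 8 = -8 + J$)
$\frac{a{\left(s{\left(-9,6 \right)},-97 \right)} + Z}{-20525 + r} = \frac{\left(-8 - 97\right) - 3607}{-20525 + 40795} = \frac{-105 - 3607}{20270} = \left(-3712\right) \frac{1}{20270} = - \frac{1856}{10135}$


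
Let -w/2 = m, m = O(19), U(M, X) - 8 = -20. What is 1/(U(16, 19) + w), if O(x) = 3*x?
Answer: -1/126 ≈ -0.0079365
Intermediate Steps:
U(M, X) = -12 (U(M, X) = 8 - 20 = -12)
m = 57 (m = 3*19 = 57)
w = -114 (w = -2*57 = -114)
1/(U(16, 19) + w) = 1/(-12 - 114) = 1/(-126) = -1/126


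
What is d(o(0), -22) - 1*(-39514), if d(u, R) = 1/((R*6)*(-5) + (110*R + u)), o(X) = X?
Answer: 69544639/1760 ≈ 39514.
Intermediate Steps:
d(u, R) = 1/(u + 80*R) (d(u, R) = 1/((6*R)*(-5) + (u + 110*R)) = 1/(-30*R + (u + 110*R)) = 1/(u + 80*R))
d(o(0), -22) - 1*(-39514) = 1/(0 + 80*(-22)) - 1*(-39514) = 1/(0 - 1760) + 39514 = 1/(-1760) + 39514 = -1/1760 + 39514 = 69544639/1760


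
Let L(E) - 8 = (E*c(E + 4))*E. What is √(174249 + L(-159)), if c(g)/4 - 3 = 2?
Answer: √679877 ≈ 824.55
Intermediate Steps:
c(g) = 20 (c(g) = 12 + 4*2 = 12 + 8 = 20)
L(E) = 8 + 20*E² (L(E) = 8 + (E*20)*E = 8 + (20*E)*E = 8 + 20*E²)
√(174249 + L(-159)) = √(174249 + (8 + 20*(-159)²)) = √(174249 + (8 + 20*25281)) = √(174249 + (8 + 505620)) = √(174249 + 505628) = √679877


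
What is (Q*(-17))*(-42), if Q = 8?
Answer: 5712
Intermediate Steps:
(Q*(-17))*(-42) = (8*(-17))*(-42) = -136*(-42) = 5712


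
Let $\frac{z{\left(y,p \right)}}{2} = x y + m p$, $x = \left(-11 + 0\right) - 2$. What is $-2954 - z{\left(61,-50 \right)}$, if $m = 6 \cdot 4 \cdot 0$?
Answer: $-1368$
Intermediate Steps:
$m = 0$ ($m = 24 \cdot 0 = 0$)
$x = -13$ ($x = -11 - 2 = -13$)
$z{\left(y,p \right)} = - 26 y$ ($z{\left(y,p \right)} = 2 \left(- 13 y + 0 p\right) = 2 \left(- 13 y + 0\right) = 2 \left(- 13 y\right) = - 26 y$)
$-2954 - z{\left(61,-50 \right)} = -2954 - \left(-26\right) 61 = -2954 - -1586 = -2954 + 1586 = -1368$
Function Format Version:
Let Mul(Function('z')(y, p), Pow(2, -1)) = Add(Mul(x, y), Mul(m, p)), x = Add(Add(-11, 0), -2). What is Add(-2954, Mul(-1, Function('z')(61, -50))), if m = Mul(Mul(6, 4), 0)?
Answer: -1368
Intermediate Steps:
m = 0 (m = Mul(24, 0) = 0)
x = -13 (x = Add(-11, -2) = -13)
Function('z')(y, p) = Mul(-26, y) (Function('z')(y, p) = Mul(2, Add(Mul(-13, y), Mul(0, p))) = Mul(2, Add(Mul(-13, y), 0)) = Mul(2, Mul(-13, y)) = Mul(-26, y))
Add(-2954, Mul(-1, Function('z')(61, -50))) = Add(-2954, Mul(-1, Mul(-26, 61))) = Add(-2954, Mul(-1, -1586)) = Add(-2954, 1586) = -1368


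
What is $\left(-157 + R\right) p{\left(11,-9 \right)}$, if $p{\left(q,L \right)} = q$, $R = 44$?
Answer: $-1243$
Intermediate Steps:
$\left(-157 + R\right) p{\left(11,-9 \right)} = \left(-157 + 44\right) 11 = \left(-113\right) 11 = -1243$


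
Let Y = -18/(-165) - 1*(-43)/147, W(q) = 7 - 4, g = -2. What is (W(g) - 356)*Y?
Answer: -1146191/8085 ≈ -141.77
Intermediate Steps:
W(q) = 3
Y = 3247/8085 (Y = -18*(-1/165) + 43*(1/147) = 6/55 + 43/147 = 3247/8085 ≈ 0.40161)
(W(g) - 356)*Y = (3 - 356)*(3247/8085) = -353*3247/8085 = -1146191/8085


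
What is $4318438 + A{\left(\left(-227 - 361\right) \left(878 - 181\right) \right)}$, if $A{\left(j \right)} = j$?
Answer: $3908602$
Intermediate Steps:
$4318438 + A{\left(\left(-227 - 361\right) \left(878 - 181\right) \right)} = 4318438 + \left(-227 - 361\right) \left(878 - 181\right) = 4318438 - 409836 = 3908602$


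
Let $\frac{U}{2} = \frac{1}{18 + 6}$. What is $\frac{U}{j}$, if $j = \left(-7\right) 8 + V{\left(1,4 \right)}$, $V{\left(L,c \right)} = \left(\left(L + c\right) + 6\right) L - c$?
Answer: $- \frac{1}{588} \approx -0.0017007$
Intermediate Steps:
$V{\left(L,c \right)} = - c + L \left(6 + L + c\right)$ ($V{\left(L,c \right)} = \left(6 + L + c\right) L - c = L \left(6 + L + c\right) - c = - c + L \left(6 + L + c\right)$)
$U = \frac{1}{12}$ ($U = \frac{2}{18 + 6} = \frac{2}{24} = 2 \cdot \frac{1}{24} = \frac{1}{12} \approx 0.083333$)
$j = -49$ ($j = \left(-7\right) 8 + \left(1^{2} - 4 + 6 \cdot 1 + 1 \cdot 4\right) = -56 + \left(1 - 4 + 6 + 4\right) = -56 + 7 = -49$)
$\frac{U}{j} = \frac{1}{12 \left(-49\right)} = \frac{1}{12} \left(- \frac{1}{49}\right) = - \frac{1}{588}$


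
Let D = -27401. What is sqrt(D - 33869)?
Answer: I*sqrt(61270) ≈ 247.53*I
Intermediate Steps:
sqrt(D - 33869) = sqrt(-27401 - 33869) = sqrt(-61270) = I*sqrt(61270)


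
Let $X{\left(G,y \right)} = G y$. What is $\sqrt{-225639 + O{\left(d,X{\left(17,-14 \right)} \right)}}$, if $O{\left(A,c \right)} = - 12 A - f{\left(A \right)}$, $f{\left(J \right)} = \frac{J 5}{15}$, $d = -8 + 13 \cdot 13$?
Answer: $\frac{i \sqrt{2048622}}{3} \approx 477.1 i$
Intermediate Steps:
$d = 161$ ($d = -8 + 169 = 161$)
$f{\left(J \right)} = \frac{J}{3}$ ($f{\left(J \right)} = 5 J \frac{1}{15} = \frac{J}{3}$)
$O{\left(A,c \right)} = - \frac{37 A}{3}$ ($O{\left(A,c \right)} = - 12 A - \frac{A}{3} = - \frac{37 A}{3}$)
$\sqrt{-225639 + O{\left(d,X{\left(17,-14 \right)} \right)}} = \sqrt{-225639 - \frac{5957}{3}} = \sqrt{- \frac{682874}{3}} = \frac{i \sqrt{2048622}}{3}$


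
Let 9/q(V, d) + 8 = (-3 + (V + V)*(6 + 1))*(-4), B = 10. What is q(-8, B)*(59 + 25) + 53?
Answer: 6178/113 ≈ 54.673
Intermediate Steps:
q(V, d) = 9/(4 - 56*V) (q(V, d) = 9/(-8 + (-3 + (V + V)*(6 + 1))*(-4)) = 9/(-8 + (-3 + (2*V)*7)*(-4)) = 9/(-8 + (-3 + 14*V)*(-4)) = 9/(-8 + (12 - 56*V)) = 9/(4 - 56*V))
q(-8, B)*(59 + 25) + 53 = (-9/(-4 + 56*(-8)))*(59 + 25) + 53 = -9/(-4 - 448)*84 + 53 = -9/(-452)*84 + 53 = -9*(-1/452)*84 + 53 = (9/452)*84 + 53 = 189/113 + 53 = 6178/113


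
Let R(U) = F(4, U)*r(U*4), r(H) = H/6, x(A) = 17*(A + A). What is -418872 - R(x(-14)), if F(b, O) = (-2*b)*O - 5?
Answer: 2363840/3 ≈ 7.8795e+5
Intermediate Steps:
x(A) = 34*A (x(A) = 17*(2*A) = 34*A)
r(H) = H/6 (r(H) = H*(1/6) = H/6)
F(b, O) = -5 - 2*O*b (F(b, O) = -2*O*b - 5 = -5 - 2*O*b)
R(U) = 2*U*(-5 - 8*U)/3 (R(U) = (-5 - 2*U*4)*((U*4)/6) = (-5 - 8*U)*((4*U)/6) = (-5 - 8*U)*(2*U/3) = 2*U*(-5 - 8*U)/3)
-418872 - R(x(-14)) = -418872 - (-2)*34*(-14)*(5 + 8*(34*(-14)))/3 = -418872 - (-2)*(-476)*(5 + 8*(-476))/3 = -418872 - (-2)*(-476)*(5 - 3808)/3 = -418872 - (-2)*(-476)*(-3803)/3 = -418872 - 1*(-3620456/3) = -418872 + 3620456/3 = 2363840/3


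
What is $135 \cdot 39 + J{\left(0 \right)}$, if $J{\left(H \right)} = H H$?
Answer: $5265$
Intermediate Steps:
$J{\left(H \right)} = H^{2}$
$135 \cdot 39 + J{\left(0 \right)} = 135 \cdot 39 + 0^{2} = 5265 + 0 = 5265$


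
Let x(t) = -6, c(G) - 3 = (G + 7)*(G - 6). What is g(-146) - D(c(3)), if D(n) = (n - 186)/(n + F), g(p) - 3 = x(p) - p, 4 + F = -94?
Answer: 17662/125 ≈ 141.30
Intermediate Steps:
F = -98 (F = -4 - 94 = -98)
c(G) = 3 + (-6 + G)*(7 + G) (c(G) = 3 + (G + 7)*(G - 6) = 3 + (7 + G)*(-6 + G) = 3 + (-6 + G)*(7 + G))
g(p) = -3 - p (g(p) = 3 + (-6 - p) = -3 - p)
D(n) = (-186 + n)/(-98 + n) (D(n) = (n - 186)/(n - 98) = (-186 + n)/(-98 + n))
g(-146) - D(c(3)) = (-3 - 1*(-146)) - (-186 + (-39 + 3 + 3**2))/(-98 + (-39 + 3 + 3**2)) = (-3 + 146) - (-186 + (-39 + 3 + 9))/(-98 + (-39 + 3 + 9)) = 143 - (-186 - 27)/(-98 - 27) = 143 - (-213)/(-125) = 143 - (-1)*(-213)/125 = 143 - 1*213/125 = 143 - 213/125 = 17662/125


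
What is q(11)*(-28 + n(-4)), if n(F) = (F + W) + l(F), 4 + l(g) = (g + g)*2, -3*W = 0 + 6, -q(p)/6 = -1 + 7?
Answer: 1944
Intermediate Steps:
q(p) = -36 (q(p) = -6*(-1 + 7) = -6*6 = -36)
W = -2 (W = -(0 + 6)/3 = -⅓*6 = -2)
l(g) = -4 + 4*g (l(g) = -4 + (g + g)*2 = -4 + (2*g)*2 = -4 + 4*g)
n(F) = -6 + 5*F (n(F) = (F - 2) + (-4 + 4*F) = (-2 + F) + (-4 + 4*F) = -6 + 5*F)
q(11)*(-28 + n(-4)) = -36*(-28 + (-6 + 5*(-4))) = -36*(-28 + (-6 - 20)) = -36*(-28 - 26) = -36*(-54) = 1944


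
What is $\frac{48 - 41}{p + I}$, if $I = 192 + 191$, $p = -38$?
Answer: $\frac{7}{345} \approx 0.02029$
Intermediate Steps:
$I = 383$
$\frac{48 - 41}{p + I} = \frac{48 - 41}{-38 + 383} = \frac{7}{345}$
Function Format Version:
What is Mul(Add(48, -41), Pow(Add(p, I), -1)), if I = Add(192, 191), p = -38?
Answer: Rational(7, 345) ≈ 0.020290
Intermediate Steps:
I = 383
Mul(Add(48, -41), Pow(Add(p, I), -1)) = Mul(Add(48, -41), Pow(Add(-38, 383), -1)) = Mul(7, Pow(345, -1)) = Mul(7, Rational(1, 345)) = Rational(7, 345)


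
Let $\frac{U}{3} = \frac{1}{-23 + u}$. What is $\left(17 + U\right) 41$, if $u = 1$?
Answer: $\frac{15211}{22} \approx 691.41$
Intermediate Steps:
$U = - \frac{3}{22}$ ($U = \frac{3}{-23 + 1} = \frac{3}{-22} = 3 \left(- \frac{1}{22}\right) = - \frac{3}{22} \approx -0.13636$)
$\left(17 + U\right) 41 = \left(17 - \frac{3}{22}\right) 41 = \frac{371}{22} \cdot 41 = \frac{15211}{22}$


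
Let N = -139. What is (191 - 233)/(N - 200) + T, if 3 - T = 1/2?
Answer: 593/226 ≈ 2.6239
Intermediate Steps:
T = 5/2 (T = 3 - 1/2 = 3 - 1*½ = 3 - ½ = 5/2 ≈ 2.5000)
(191 - 233)/(N - 200) + T = (191 - 233)/(-139 - 200) + 5/2 = -42/(-339) + 5/2 = -42*(-1/339) + 5/2 = 14/113 + 5/2 = 593/226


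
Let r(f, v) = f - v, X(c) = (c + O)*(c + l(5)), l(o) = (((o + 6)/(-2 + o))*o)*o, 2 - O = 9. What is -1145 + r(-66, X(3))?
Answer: -2497/3 ≈ -832.33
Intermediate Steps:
O = -7 (O = 2 - 1*9 = 2 - 9 = -7)
l(o) = o²*(6 + o)/(-2 + o) (l(o) = (((6 + o)/(-2 + o))*o)*o = (o*(6 + o)/(-2 + o))*o = o²*(6 + o)/(-2 + o))
X(c) = (-7 + c)*(275/3 + c) (X(c) = (c - 7)*(c + 5²*(6 + 5)/(-2 + 5)) = (-7 + c)*(c + 25*11/3) = (-7 + c)*(c + 25*(⅓)*11) = (-7 + c)*(c + 275/3) = (-7 + c)*(275/3 + c))
-1145 + r(-66, X(3)) = -1145 + (-66 - (-1925/3 + 3² + (254/3)*3)) = -1145 + (-66 - (-1925/3 + 9 + 254)) = -1145 + (-66 - 1*(-1136/3)) = -1145 + (-66 + 1136/3) = -1145 + 938/3 = -2497/3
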